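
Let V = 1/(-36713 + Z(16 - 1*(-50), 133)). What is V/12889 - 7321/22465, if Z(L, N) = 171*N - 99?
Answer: -1327556053926/4073698435565 ≈ -0.32588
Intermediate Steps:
Z(L, N) = -99 + 171*N
V = -1/14069 (V = 1/(-36713 + (-99 + 171*133)) = 1/(-36713 + (-99 + 22743)) = 1/(-36713 + 22644) = 1/(-14069) = -1/14069 ≈ -7.1078e-5)
V/12889 - 7321/22465 = -1/14069/12889 - 7321/22465 = -1/14069*1/12889 - 7321*1/22465 = -1/181335341 - 7321/22465 = -1327556053926/4073698435565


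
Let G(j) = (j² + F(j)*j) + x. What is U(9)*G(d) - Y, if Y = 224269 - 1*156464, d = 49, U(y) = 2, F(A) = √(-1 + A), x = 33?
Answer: -62937 + 392*√3 ≈ -62258.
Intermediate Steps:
G(j) = 33 + j² + j*√(-1 + j) (G(j) = (j² + √(-1 + j)*j) + 33 = (j² + j*√(-1 + j)) + 33 = 33 + j² + j*√(-1 + j))
Y = 67805 (Y = 224269 - 156464 = 67805)
U(9)*G(d) - Y = 2*(33 + 49² + 49*√(-1 + 49)) - 1*67805 = 2*(33 + 2401 + 49*√48) - 67805 = 2*(33 + 2401 + 49*(4*√3)) - 67805 = 2*(33 + 2401 + 196*√3) - 67805 = 2*(2434 + 196*√3) - 67805 = (4868 + 392*√3) - 67805 = -62937 + 392*√3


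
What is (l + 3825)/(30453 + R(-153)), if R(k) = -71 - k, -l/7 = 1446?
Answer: -6297/30535 ≈ -0.20622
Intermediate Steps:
l = -10122 (l = -7*1446 = -10122)
(l + 3825)/(30453 + R(-153)) = (-10122 + 3825)/(30453 + (-71 - 1*(-153))) = -6297/(30453 + (-71 + 153)) = -6297/(30453 + 82) = -6297/30535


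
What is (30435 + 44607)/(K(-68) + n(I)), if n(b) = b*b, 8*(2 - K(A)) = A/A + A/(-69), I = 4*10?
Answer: 41423184/884167 ≈ 46.850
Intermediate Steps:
I = 40
K(A) = 15/8 + A/552 (K(A) = 2 - (A/A + A/(-69))/8 = 2 - (1 + A*(-1/69))/8 = 2 - (1 - A/69)/8 = 2 + (-1/8 + A/552) = 15/8 + A/552)
n(b) = b**2
(30435 + 44607)/(K(-68) + n(I)) = (30435 + 44607)/((15/8 + (1/552)*(-68)) + 40**2) = 75042/((15/8 - 17/138) + 1600) = 75042/(967/552 + 1600) = 75042/(884167/552) = 75042*(552/884167) = 41423184/884167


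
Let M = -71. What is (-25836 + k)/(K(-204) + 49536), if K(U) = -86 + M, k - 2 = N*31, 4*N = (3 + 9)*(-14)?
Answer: -27136/49379 ≈ -0.54955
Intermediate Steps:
N = -42 (N = ((3 + 9)*(-14))/4 = (12*(-14))/4 = (¼)*(-168) = -42)
k = -1300 (k = 2 - 42*31 = 2 - 1302 = -1300)
K(U) = -157 (K(U) = -86 - 71 = -157)
(-25836 + k)/(K(-204) + 49536) = (-25836 - 1300)/(-157 + 49536) = -27136/49379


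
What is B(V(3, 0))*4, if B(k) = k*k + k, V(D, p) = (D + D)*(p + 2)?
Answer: 624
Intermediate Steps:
V(D, p) = 2*D*(2 + p) (V(D, p) = (2*D)*(2 + p) = 2*D*(2 + p))
B(k) = k + k**2 (B(k) = k**2 + k = k + k**2)
B(V(3, 0))*4 = ((2*3*(2 + 0))*(1 + 2*3*(2 + 0)))*4 = ((2*3*2)*(1 + 2*3*2))*4 = (12*(1 + 12))*4 = (12*13)*4 = 156*4 = 624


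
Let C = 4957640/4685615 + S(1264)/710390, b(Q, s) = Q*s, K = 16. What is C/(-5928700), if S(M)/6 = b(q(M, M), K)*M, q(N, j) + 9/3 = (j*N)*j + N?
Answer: -5741117124493510262/98671770290293475 ≈ -58.184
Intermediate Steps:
q(N, j) = -3 + N + N*j**2 (q(N, j) = -3 + ((j*N)*j + N) = -3 + ((N*j)*j + N) = -3 + (N*j**2 + N) = -3 + (N + N*j**2) = -3 + N + N*j**2)
S(M) = 6*M*(-48 + 16*M + 16*M**3) (S(M) = 6*(((-3 + M + M*M**2)*16)*M) = 6*(((-3 + M + M**3)*16)*M) = 6*((-48 + 16*M + 16*M**3)*M) = 6*(M*(-48 + 16*M + 16*M**3)) = 6*M*(-48 + 16*M + 16*M**3))
C = 22964468497974041048/66572280797 (C = 4957640/4685615 + (96*1264*(-3 + 1264 + 1264**3))/710390 = 4957640*(1/4685615) + (96*1264*(-3 + 1264 + 2019487744))*(1/710390) = 991528/937123 + (96*1264*2019489005)*(1/710390) = 991528/937123 + 245052873822720*(1/710390) = 991528/937123 + 24505287382272/71039 = 22964468497974041048/66572280797 ≈ 3.4496e+8)
C/(-5928700) = (22964468497974041048/66572280797)/(-5928700) = (22964468497974041048/66572280797)*(-1/5928700) = -5741117124493510262/98671770290293475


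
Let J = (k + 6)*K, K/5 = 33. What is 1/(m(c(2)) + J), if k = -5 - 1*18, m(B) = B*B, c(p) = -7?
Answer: -1/2756 ≈ -0.00036284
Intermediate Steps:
K = 165 (K = 5*33 = 165)
m(B) = B²
k = -23 (k = -5 - 18 = -23)
J = -2805 (J = (-23 + 6)*165 = -17*165 = -2805)
1/(m(c(2)) + J) = 1/((-7)² - 2805) = 1/(49 - 2805) = 1/(-2756) = -1/2756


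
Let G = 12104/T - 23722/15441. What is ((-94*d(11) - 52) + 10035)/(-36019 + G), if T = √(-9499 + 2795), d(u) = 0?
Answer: -35923290858385280457/129620153962121393375 + 7202459762908398*I*√419/129620153962121393375 ≈ -0.27714 + 0.0011374*I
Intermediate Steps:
T = 4*I*√419 (T = √(-6704) = 4*I*√419 ≈ 81.878*I)
G = -23722/15441 - 3026*I*√419/419 (G = 12104/((4*I*√419)) - 23722/15441 = 12104*(-I*√419/1676) - 23722*1/15441 = -3026*I*√419/419 - 23722/15441 = -23722/15441 - 3026*I*√419/419 ≈ -1.5363 - 147.83*I)
((-94*d(11) - 52) + 10035)/(-36019 + G) = ((-94*0 - 52) + 10035)/(-36019 + (-23722/15441 - 3026*I*√419/419)) = ((0 - 52) + 10035)/(-556193101/15441 - 3026*I*√419/419) = (-52 + 10035)/(-556193101/15441 - 3026*I*√419/419) = 9983/(-556193101/15441 - 3026*I*√419/419)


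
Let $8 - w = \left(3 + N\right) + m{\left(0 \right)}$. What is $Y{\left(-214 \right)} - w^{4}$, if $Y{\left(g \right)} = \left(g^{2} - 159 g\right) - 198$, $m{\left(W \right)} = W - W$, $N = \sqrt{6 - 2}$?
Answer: $79543$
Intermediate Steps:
$N = 2$ ($N = \sqrt{4} = 2$)
$m{\left(W \right)} = 0$
$w = 3$ ($w = 8 - \left(\left(3 + 2\right) + 0\right) = 8 - \left(5 + 0\right) = 8 - 5 = 3$)
$Y{\left(g \right)} = -198 + g^{2} - 159 g$
$Y{\left(-214 \right)} - w^{4} = \left(-198 + \left(-214\right)^{2} - -34026\right) - 3^{4} = \left(-198 + 45796 + 34026\right) - 81 = 79624 - 81 = 79543$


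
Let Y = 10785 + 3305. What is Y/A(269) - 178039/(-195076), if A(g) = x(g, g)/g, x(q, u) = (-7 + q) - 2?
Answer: 36971264805/2535988 ≈ 14579.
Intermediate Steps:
Y = 14090
x(q, u) = -9 + q
A(g) = (-9 + g)/g
Y/A(269) - 178039/(-195076) = 14090/(((-9 + 269)/269)) - 178039/(-195076) = 14090/(((1/269)*260)) - 178039*(-1/195076) = 14090/(260/269) + 178039/195076 = 14090*(269/260) + 178039/195076 = 379021/26 + 178039/195076 = 36971264805/2535988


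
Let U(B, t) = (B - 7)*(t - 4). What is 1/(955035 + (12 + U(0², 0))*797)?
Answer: 1/986915 ≈ 1.0133e-6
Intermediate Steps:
U(B, t) = (-7 + B)*(-4 + t)
1/(955035 + (12 + U(0², 0))*797) = 1/(955035 + (12 + (28 - 7*0 - 4*0² + 0²*0))*797) = 1/(955035 + (12 + (28 + 0 - 4*0 + 0*0))*797) = 1/(955035 + (12 + (28 + 0 + 0 + 0))*797) = 1/(955035 + (12 + 28)*797) = 1/(955035 + 40*797) = 1/(955035 + 31880) = 1/986915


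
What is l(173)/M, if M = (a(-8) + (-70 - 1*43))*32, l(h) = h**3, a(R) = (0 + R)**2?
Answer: -5177717/1568 ≈ -3302.1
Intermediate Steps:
a(R) = R**2
M = -1568 (M = ((-8)**2 + (-70 - 1*43))*32 = (64 + (-70 - 43))*32 = (64 - 113)*32 = -49*32 = -1568)
l(173)/M = 173**3/(-1568) = 5177717*(-1/1568) = -5177717/1568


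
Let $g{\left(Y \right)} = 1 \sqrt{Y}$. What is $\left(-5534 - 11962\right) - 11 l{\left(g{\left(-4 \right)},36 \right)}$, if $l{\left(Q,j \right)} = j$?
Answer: $-17892$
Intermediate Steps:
$g{\left(Y \right)} = \sqrt{Y}$
$\left(-5534 - 11962\right) - 11 l{\left(g{\left(-4 \right)},36 \right)} = \left(-5534 - 11962\right) - 396 = -17496 - 396 = -17892$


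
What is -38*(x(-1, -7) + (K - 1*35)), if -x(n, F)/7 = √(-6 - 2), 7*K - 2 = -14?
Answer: 9766/7 + 532*I*√2 ≈ 1395.1 + 752.36*I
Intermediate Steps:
K = -12/7 (K = 2/7 + (⅐)*(-14) = 2/7 - 2 = -12/7 ≈ -1.7143)
x(n, F) = -14*I*√2 (x(n, F) = -7*√(-6 - 2) = -14*I*√2)
-38*(x(-1, -7) + (K - 1*35)) = -38*(-14*I*√2 + (-12/7 - 1*35)) = -38*(-14*I*√2 + (-12/7 - 35)) = -38*(-14*I*√2 - 257/7) = -38*(-257/7 - 14*I*√2) = 9766/7 + 532*I*√2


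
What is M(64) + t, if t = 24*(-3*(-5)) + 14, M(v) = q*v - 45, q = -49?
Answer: -2807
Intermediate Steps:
M(v) = -45 - 49*v (M(v) = -49*v - 45 = -45 - 49*v)
t = 374 (t = 24*15 + 14 = 360 + 14 = 374)
M(64) + t = (-45 - 49*64) + 374 = (-45 - 3136) + 374 = -3181 + 374 = -2807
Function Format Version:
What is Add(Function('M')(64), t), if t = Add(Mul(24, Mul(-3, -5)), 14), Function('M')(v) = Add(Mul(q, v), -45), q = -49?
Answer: -2807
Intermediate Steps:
Function('M')(v) = Add(-45, Mul(-49, v)) (Function('M')(v) = Add(Mul(-49, v), -45) = Add(-45, Mul(-49, v)))
t = 374 (t = Add(Mul(24, 15), 14) = Add(360, 14) = 374)
Add(Function('M')(64), t) = Add(Add(-45, Mul(-49, 64)), 374) = Add(Add(-45, -3136), 374) = Add(-3181, 374) = -2807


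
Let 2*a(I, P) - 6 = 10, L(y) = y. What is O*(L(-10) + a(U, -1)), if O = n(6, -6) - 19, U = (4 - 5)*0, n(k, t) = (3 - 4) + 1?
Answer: 38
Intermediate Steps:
n(k, t) = 0 (n(k, t) = -1 + 1 = 0)
U = 0 (U = -1*0 = 0)
a(I, P) = 8 (a(I, P) = 3 + (½)*10 = 3 + 5 = 8)
O = -19 (O = 0 - 19 = -19)
O*(L(-10) + a(U, -1)) = -19*(-10 + 8) = -19*(-2) = 38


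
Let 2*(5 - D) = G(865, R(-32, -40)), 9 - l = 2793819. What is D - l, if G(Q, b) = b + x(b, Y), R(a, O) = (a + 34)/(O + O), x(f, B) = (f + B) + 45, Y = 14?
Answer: 111751421/40 ≈ 2.7938e+6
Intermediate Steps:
x(f, B) = 45 + B + f (x(f, B) = (B + f) + 45 = 45 + B + f)
R(a, O) = (34 + a)/(2*O) (R(a, O) = (34 + a)/((2*O)) = (34 + a)*(1/(2*O)) = (34 + a)/(2*O))
l = -2793810 (l = 9 - 1*2793819 = 9 - 2793819 = -2793810)
G(Q, b) = 59 + 2*b (G(Q, b) = b + (45 + 14 + b) = b + (59 + b) = 59 + 2*b)
D = -979/40 (D = 5 - (59 + 2*((1/2)*(34 - 32)/(-40)))/2 = 5 - (59 + 2*((1/2)*(-1/40)*2))/2 = 5 - (59 + 2*(-1/40))/2 = 5 - (59 - 1/20)/2 = 5 - 1/2*1179/20 = 5 - 1179/40 = -979/40 ≈ -24.475)
D - l = -979/40 - 1*(-2793810) = -979/40 + 2793810 = 111751421/40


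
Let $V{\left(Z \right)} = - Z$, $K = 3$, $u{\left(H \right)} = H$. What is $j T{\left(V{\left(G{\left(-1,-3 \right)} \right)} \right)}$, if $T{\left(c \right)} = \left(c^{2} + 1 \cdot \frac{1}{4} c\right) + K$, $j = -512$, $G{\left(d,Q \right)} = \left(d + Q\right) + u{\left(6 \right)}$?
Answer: $-3328$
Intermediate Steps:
$G{\left(d,Q \right)} = 6 + Q + d$ ($G{\left(d,Q \right)} = \left(d + Q\right) + 6 = \left(Q + d\right) + 6 = 6 + Q + d$)
$T{\left(c \right)} = 3 + c^{2} + \frac{c}{4}$ ($T{\left(c \right)} = \left(c^{2} + 1 \cdot \frac{1}{4} c\right) + 3 = \left(c^{2} + \frac{c}{4}\right) + 3 = 3 + c^{2} + \frac{c}{4}$)
$j T{\left(V{\left(G{\left(-1,-3 \right)} \right)} \right)} = - 512 \left(3 + \left(- (6 - 3 - 1)\right)^{2} + \frac{\left(-1\right) \left(6 - 3 - 1\right)}{4}\right) = - 512 \left(3 + \left(\left(-1\right) 2\right)^{2} + \frac{\left(-1\right) 2}{4}\right) = - 512 \left(3 + \left(-2\right)^{2} + \frac{1}{4} \left(-2\right)\right) = - 512 \left(3 + 4 - \frac{1}{2}\right) = \left(-512\right) \frac{13}{2} = -3328$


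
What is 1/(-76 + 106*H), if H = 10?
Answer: 1/984 ≈ 0.0010163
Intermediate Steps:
1/(-76 + 106*H) = 1/(-76 + 106*10) = 1/(-76 + 1060) = 1/984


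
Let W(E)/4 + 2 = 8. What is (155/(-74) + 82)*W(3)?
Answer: 70956/37 ≈ 1917.7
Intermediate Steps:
W(E) = 24 (W(E) = -8 + 4*8 = -8 + 32 = 24)
(155/(-74) + 82)*W(3) = (155/(-74) + 82)*24 = (155*(-1/74) + 82)*24 = (-155/74 + 82)*24 = (5913/74)*24 = 70956/37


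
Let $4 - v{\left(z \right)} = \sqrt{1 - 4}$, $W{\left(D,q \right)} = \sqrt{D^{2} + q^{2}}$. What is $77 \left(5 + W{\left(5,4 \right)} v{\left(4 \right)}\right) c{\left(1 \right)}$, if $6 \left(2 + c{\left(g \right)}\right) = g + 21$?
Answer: $\frac{1925}{3} + \frac{385 \sqrt{41} \left(4 - i \sqrt{3}\right)}{3} \approx 3928.6 - 1423.3 i$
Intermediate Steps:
$c{\left(g \right)} = \frac{3}{2} + \frac{g}{6}$ ($c{\left(g \right)} = -2 + \frac{g + 21}{6} = -2 + \frac{21 + g}{6} = -2 + \left(\frac{7}{2} + \frac{g}{6}\right) = \frac{3}{2} + \frac{g}{6}$)
$v{\left(z \right)} = 4 - i \sqrt{3}$ ($v{\left(z \right)} = 4 - \sqrt{1 - 4} = 4 - \sqrt{-3} = 4 - i \sqrt{3}$)
$77 \left(5 + W{\left(5,4 \right)} v{\left(4 \right)}\right) c{\left(1 \right)} = 77 \left(5 + \sqrt{5^{2} + 4^{2}} \left(4 - i \sqrt{3}\right)\right) \left(\frac{3}{2} + \frac{1}{6} \cdot 1\right) = 77 \left(5 + \sqrt{25 + 16} \left(4 - i \sqrt{3}\right)\right) \left(\frac{3}{2} + \frac{1}{6}\right) = 77 \left(5 + \sqrt{41} \left(4 - i \sqrt{3}\right)\right) \frac{5}{3} = 77 \left(\frac{25}{3} + \frac{5 \sqrt{41} \left(4 - i \sqrt{3}\right)}{3}\right) = \frac{1925}{3} + \frac{385 \sqrt{41} \left(4 - i \sqrt{3}\right)}{3}$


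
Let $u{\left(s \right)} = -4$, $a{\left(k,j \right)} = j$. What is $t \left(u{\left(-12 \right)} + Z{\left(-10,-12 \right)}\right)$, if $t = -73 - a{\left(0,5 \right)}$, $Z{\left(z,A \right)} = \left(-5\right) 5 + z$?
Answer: $3042$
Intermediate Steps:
$Z{\left(z,A \right)} = -25 + z$
$t = -78$ ($t = -73 - 5 = -78$)
$t \left(u{\left(-12 \right)} + Z{\left(-10,-12 \right)}\right) = - 78 \left(-4 - 35\right) = \left(-78\right) \left(-39\right) = 3042$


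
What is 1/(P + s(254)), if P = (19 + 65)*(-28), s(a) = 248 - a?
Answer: -1/2358 ≈ -0.00042409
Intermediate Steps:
P = -2352 (P = 84*(-28) = -2352)
1/(P + s(254)) = 1/(-2352 + (248 - 1*254)) = 1/(-2352 + (248 - 254)) = 1/(-2352 - 6) = 1/(-2358) = -1/2358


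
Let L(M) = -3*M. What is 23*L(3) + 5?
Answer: -202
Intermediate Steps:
23*L(3) + 5 = 23*(-3*3) + 5 = 23*(-9) + 5 = -207 + 5 = -202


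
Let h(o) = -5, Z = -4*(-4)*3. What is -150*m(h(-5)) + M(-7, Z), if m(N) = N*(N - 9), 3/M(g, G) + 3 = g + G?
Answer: -398997/38 ≈ -10500.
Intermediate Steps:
Z = 48 (Z = 16*3 = 48)
M(g, G) = 3/(-3 + G + g) (M(g, G) = 3/(-3 + (g + G)) = 3/(-3 + (G + g)) = 3/(-3 + G + g))
m(N) = N*(-9 + N)
-150*m(h(-5)) + M(-7, Z) = -(-750)*(-9 - 5) + 3/(-3 + 48 - 7) = -(-750)*(-14) + 3/38 = -150*70 + 3*(1/38) = -10500 + 3/38 = -398997/38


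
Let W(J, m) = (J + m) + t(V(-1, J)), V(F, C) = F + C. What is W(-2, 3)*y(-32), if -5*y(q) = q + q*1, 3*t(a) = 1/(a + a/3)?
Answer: 176/15 ≈ 11.733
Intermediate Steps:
V(F, C) = C + F
t(a) = 1/(4*a) (t(a) = 1/(3*(a + a/3)) = 1/(3*((4*a/3))) = (3/(4*a))/3 = 1/(4*a))
W(J, m) = J + m + 1/(4*(-1 + J)) (W(J, m) = (J + m) + 1/(4*(J - 1)) = (J + m) + 1/(4*(-1 + J)) = J + m + 1/(4*(-1 + J)))
y(q) = -2*q/5 (y(q) = -(q + q*1)/5 = -(q + q)/5 = -2*q/5)
W(-2, 3)*y(-32) = ((1/4 + (-1 - 2)*(-2 + 3))/(-1 - 2))*(-2/5*(-32)) = ((1/4 - 3*1)/(-3))*(64/5) = -(1/4 - 3)/3*(64/5) = -1/3*(-11/4)*(64/5) = (11/12)*(64/5) = 176/15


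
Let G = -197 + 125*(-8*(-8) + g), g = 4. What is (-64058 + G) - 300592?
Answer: -356347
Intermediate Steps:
G = 8303 (G = -197 + 125*(-8*(-8) + 4) = -197 + 125*(64 + 4) = -197 + 125*68 = -197 + 8500 = 8303)
(-64058 + G) - 300592 = (-64058 + 8303) - 300592 = -55755 - 300592 = -356347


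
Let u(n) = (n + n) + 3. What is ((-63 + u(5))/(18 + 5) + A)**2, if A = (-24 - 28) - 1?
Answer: 1610361/529 ≈ 3044.2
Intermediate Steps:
u(n) = 3 + 2*n (u(n) = 2*n + 3 = 3 + 2*n)
A = -53 (A = -52 - 1 = -53)
((-63 + u(5))/(18 + 5) + A)**2 = ((-63 + (3 + 2*5))/(18 + 5) - 53)**2 = ((-63 + (3 + 10))/23 - 53)**2 = ((-63 + 13)*(1/23) - 53)**2 = (-50*1/23 - 53)**2 = (-50/23 - 53)**2 = (-1269/23)**2 = 1610361/529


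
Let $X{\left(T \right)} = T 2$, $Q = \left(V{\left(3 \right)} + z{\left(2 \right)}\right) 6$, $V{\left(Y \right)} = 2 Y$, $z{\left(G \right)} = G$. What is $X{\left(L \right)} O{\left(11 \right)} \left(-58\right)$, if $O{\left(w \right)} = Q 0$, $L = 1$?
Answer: $0$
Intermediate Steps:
$Q = 48$ ($Q = \left(2 \cdot 3 + 2\right) 6 = \left(6 + 2\right) 6 = 8 \cdot 6 = 48$)
$X{\left(T \right)} = 2 T$
$O{\left(w \right)} = 0$ ($O{\left(w \right)} = 48 \cdot 0 = 0$)
$X{\left(L \right)} O{\left(11 \right)} \left(-58\right) = 2 \cdot 1 \cdot 0 \left(-58\right) = 2 \cdot 0 \left(-58\right) = 0 \left(-58\right) = 0$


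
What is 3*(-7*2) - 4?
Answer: -46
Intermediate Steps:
3*(-7*2) - 4 = 3*(-14) - 4 = -42 - 4 = -46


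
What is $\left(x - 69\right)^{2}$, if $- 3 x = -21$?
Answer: $3844$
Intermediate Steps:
$x = 7$ ($x = \left(- \frac{1}{3}\right) \left(-21\right) = 7$)
$\left(x - 69\right)^{2} = \left(7 - 69\right)^{2} = \left(-62\right)^{2} = 3844$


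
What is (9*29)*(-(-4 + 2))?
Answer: 522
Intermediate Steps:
(9*29)*(-(-4 + 2)) = 261*(-1*(-2)) = 261*2 = 522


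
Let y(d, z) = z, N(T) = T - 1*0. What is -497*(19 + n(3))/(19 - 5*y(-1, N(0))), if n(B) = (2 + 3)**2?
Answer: -21868/19 ≈ -1150.9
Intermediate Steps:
N(T) = T (N(T) = T + 0 = T)
n(B) = 25 (n(B) = 5**2 = 25)
-497*(19 + n(3))/(19 - 5*y(-1, N(0))) = -497*(19 + 25)/(19 - 5*0) = -21868/(19 + 0) = -21868/19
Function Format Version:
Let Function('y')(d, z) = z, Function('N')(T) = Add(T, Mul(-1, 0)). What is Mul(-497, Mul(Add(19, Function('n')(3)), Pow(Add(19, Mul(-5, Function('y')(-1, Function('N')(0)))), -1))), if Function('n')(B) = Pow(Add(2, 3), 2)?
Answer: Rational(-21868, 19) ≈ -1150.9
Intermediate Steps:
Function('N')(T) = T (Function('N')(T) = Add(T, 0) = T)
Function('n')(B) = 25 (Function('n')(B) = Pow(5, 2) = 25)
Mul(-497, Mul(Add(19, Function('n')(3)), Pow(Add(19, Mul(-5, Function('y')(-1, Function('N')(0)))), -1))) = Mul(-497, Mul(Add(19, 25), Pow(Add(19, Mul(-5, 0)), -1))) = Mul(-497, Mul(44, Pow(Add(19, 0), -1))) = Mul(-497, Mul(44, Pow(19, -1))) = Mul(-497, Mul(44, Rational(1, 19))) = Mul(-497, Rational(44, 19)) = Rational(-21868, 19)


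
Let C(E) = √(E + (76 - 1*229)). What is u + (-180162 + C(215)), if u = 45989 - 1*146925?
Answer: -281098 + √62 ≈ -2.8109e+5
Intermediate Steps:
u = -100936 (u = 45989 - 146925 = -100936)
C(E) = √(-153 + E) (C(E) = √(E + (76 - 229)) = √(E - 153) = √(-153 + E))
u + (-180162 + C(215)) = -100936 + (-180162 + √(-153 + 215)) = -100936 + (-180162 + √62) = -281098 + √62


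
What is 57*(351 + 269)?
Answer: 35340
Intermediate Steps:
57*(351 + 269) = 57*620 = 35340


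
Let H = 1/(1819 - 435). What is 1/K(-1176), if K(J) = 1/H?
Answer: 1/1384 ≈ 0.00072254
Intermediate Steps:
H = 1/1384 ≈ 0.00072254
K(J) = 1384 (K(J) = 1/(1/1384) = 1384)
1/K(-1176) = 1/1384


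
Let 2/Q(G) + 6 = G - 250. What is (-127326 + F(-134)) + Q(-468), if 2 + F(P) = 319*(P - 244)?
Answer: -89743421/362 ≈ -2.4791e+5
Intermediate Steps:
Q(G) = 2/(-256 + G) (Q(G) = 2/(-6 + (G - 250)) = 2/(-6 + (-250 + G)) = 2/(-256 + G))
F(P) = -77838 + 319*P (F(P) = -2 + 319*(P - 244) = -2 + 319*(-244 + P) = -2 + (-77836 + 319*P) = -77838 + 319*P)
(-127326 + F(-134)) + Q(-468) = (-127326 + (-77838 + 319*(-134))) + 2/(-256 - 468) = (-127326 + (-77838 - 42746)) + 2/(-724) = (-127326 - 120584) + 2*(-1/724) = -247910 - 1/362 = -89743421/362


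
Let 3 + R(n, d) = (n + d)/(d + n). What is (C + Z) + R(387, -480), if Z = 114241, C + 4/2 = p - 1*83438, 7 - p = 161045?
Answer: -130239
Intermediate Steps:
p = -161038 (p = 7 - 1*161045 = 7 - 161045 = -161038)
C = -244478 (C = -2 + (-161038 - 1*83438) = -2 + (-161038 - 83438) = -2 - 244476 = -244478)
R(n, d) = -2 (R(n, d) = -3 + (n + d)/(d + n) = -3 + (d + n)/(d + n) = -3 + 1 = -2)
(C + Z) + R(387, -480) = (-244478 + 114241) - 2 = -130237 - 2 = -130239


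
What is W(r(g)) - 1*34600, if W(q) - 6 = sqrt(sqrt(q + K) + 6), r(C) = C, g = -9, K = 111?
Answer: -34594 + sqrt(6 + sqrt(102)) ≈ -34590.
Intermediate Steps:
W(q) = 6 + sqrt(6 + sqrt(111 + q)) (W(q) = 6 + sqrt(sqrt(q + 111) + 6) = 6 + sqrt(sqrt(111 + q) + 6) = 6 + sqrt(6 + sqrt(111 + q)))
W(r(g)) - 1*34600 = (6 + sqrt(6 + sqrt(111 - 9))) - 1*34600 = (6 + sqrt(6 + sqrt(102))) - 34600 = -34594 + sqrt(6 + sqrt(102))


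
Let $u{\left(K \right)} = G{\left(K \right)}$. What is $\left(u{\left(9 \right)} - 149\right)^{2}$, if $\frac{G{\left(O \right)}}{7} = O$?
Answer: $7396$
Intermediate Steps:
$G{\left(O \right)} = 7 O$
$u{\left(K \right)} = 7 K$
$\left(u{\left(9 \right)} - 149\right)^{2} = \left(7 \cdot 9 - 149\right)^{2} = \left(63 - 149\right)^{2} = \left(-86\right)^{2} = 7396$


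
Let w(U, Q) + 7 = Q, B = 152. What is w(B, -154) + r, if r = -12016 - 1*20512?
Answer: -32689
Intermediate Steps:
w(U, Q) = -7 + Q
r = -32528 (r = -12016 - 20512 = -32528)
w(B, -154) + r = (-7 - 154) - 32528 = -161 - 32528 = -32689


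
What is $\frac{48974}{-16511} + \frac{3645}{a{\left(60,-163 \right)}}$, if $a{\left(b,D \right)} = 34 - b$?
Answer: $- \frac{61455919}{429286} \approx -143.16$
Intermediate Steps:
$\frac{48974}{-16511} + \frac{3645}{a{\left(60,-163 \right)}} = \frac{48974}{-16511} + \frac{3645}{34 - 60} = 48974 \left(- \frac{1}{16511}\right) + \frac{3645}{34 - 60} = - \frac{48974}{16511} + \frac{3645}{-26} = - \frac{48974}{16511} + 3645 \left(- \frac{1}{26}\right) = - \frac{48974}{16511} - \frac{3645}{26} = - \frac{61455919}{429286}$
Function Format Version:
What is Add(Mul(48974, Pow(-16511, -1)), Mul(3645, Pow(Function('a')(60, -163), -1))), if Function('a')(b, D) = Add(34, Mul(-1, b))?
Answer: Rational(-61455919, 429286) ≈ -143.16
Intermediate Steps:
Add(Mul(48974, Pow(-16511, -1)), Mul(3645, Pow(Function('a')(60, -163), -1))) = Add(Mul(48974, Pow(-16511, -1)), Mul(3645, Pow(Add(34, Mul(-1, 60)), -1))) = Add(Mul(48974, Rational(-1, 16511)), Mul(3645, Pow(Add(34, -60), -1))) = Add(Rational(-48974, 16511), Mul(3645, Pow(-26, -1))) = Add(Rational(-48974, 16511), Mul(3645, Rational(-1, 26))) = Add(Rational(-48974, 16511), Rational(-3645, 26)) = Rational(-61455919, 429286)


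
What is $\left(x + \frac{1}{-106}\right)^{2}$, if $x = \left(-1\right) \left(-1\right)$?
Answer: $\frac{11025}{11236} \approx 0.98122$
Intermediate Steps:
$x = 1$
$\left(x + \frac{1}{-106}\right)^{2} = \left(1 + \frac{1}{-106}\right)^{2} = \left(1 - \frac{1}{106}\right)^{2} = \left(\frac{105}{106}\right)^{2} = \frac{11025}{11236}$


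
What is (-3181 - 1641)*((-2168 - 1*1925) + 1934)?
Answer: 10410698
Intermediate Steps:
(-3181 - 1641)*((-2168 - 1*1925) + 1934) = -4822*((-2168 - 1925) + 1934) = -4822*(-4093 + 1934) = -4822*(-2159) = 10410698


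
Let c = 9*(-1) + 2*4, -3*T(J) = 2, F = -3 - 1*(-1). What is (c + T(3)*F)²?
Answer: ⅑ ≈ 0.11111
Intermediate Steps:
F = -2 (F = -3 + 1 = -2)
T(J) = -⅔ (T(J) = -⅓*2 = -⅔)
c = -1 (c = -9 + 8 = -1)
(c + T(3)*F)² = (-1 - ⅔*(-2))² = (-1 + 4/3)² = (⅓)² = ⅑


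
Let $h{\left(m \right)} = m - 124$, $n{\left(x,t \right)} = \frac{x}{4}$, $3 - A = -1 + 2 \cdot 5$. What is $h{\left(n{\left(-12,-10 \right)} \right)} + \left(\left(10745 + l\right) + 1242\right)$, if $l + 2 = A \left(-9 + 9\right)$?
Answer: $11858$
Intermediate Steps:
$A = -6$ ($A = 3 - \left(-1 + 2 \cdot 5\right) = 3 - \left(-1 + 10\right) = 3 - 9 = -6$)
$n{\left(x,t \right)} = \frac{x}{4}$ ($n{\left(x,t \right)} = x \frac{1}{4} = \frac{x}{4}$)
$l = -2$ ($l = -2 - 6 \left(-9 + 9\right) = -2 - 0 = -2 + 0 = -2$)
$h{\left(m \right)} = -124 + m$
$h{\left(n{\left(-12,-10 \right)} \right)} + \left(\left(10745 + l\right) + 1242\right) = \left(-124 + \frac{1}{4} \left(-12\right)\right) + \left(\left(10745 - 2\right) + 1242\right) = \left(-124 - 3\right) + \left(10743 + 1242\right) = -127 + 11985 = 11858$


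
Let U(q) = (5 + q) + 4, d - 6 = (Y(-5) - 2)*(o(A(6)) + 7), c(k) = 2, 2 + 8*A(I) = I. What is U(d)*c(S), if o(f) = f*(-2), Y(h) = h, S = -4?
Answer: -54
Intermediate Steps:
A(I) = -1/4 + I/8
o(f) = -2*f
d = -36 (d = 6 + (-5 - 2)*(-2*(-1/4 + (1/8)*6) + 7) = 6 - 7*(-2*(-1/4 + 3/4) + 7) = 6 - 7*(-2*1/2 + 7) = 6 - 7*(-1 + 7) = 6 - 7*6 = 6 - 42 = -36)
U(q) = 9 + q
U(d)*c(S) = (9 - 36)*2 = -27*2 = -54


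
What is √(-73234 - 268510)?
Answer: 4*I*√21359 ≈ 584.59*I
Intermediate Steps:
√(-73234 - 268510) = √(-341744) = 4*I*√21359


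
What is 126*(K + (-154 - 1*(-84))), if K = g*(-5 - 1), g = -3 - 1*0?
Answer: -6552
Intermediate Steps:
g = -3 (g = -3 + 0 = -3)
K = 18 (K = -3*(-5 - 1) = -3*(-6) = 18)
126*(K + (-154 - 1*(-84))) = 126*(18 + (-154 - 1*(-84))) = 126*(18 + (-154 + 84)) = 126*(18 - 70) = 126*(-52) = -6552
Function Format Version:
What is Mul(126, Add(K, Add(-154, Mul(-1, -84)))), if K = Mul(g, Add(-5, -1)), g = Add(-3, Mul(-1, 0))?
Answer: -6552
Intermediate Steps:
g = -3 (g = Add(-3, 0) = -3)
K = 18 (K = Mul(-3, Add(-5, -1)) = Mul(-3, -6) = 18)
Mul(126, Add(K, Add(-154, Mul(-1, -84)))) = Mul(126, Add(18, Add(-154, Mul(-1, -84)))) = Mul(126, Add(18, Add(-154, 84))) = Mul(126, Add(18, -70)) = Mul(126, -52) = -6552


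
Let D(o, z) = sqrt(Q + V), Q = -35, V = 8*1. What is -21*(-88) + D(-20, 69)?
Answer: 1848 + 3*I*sqrt(3) ≈ 1848.0 + 5.1962*I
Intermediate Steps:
V = 8
D(o, z) = 3*I*sqrt(3) (D(o, z) = sqrt(-35 + 8) = sqrt(-27) = 3*I*sqrt(3))
-21*(-88) + D(-20, 69) = -21*(-88) + 3*I*sqrt(3) = 1848 + 3*I*sqrt(3)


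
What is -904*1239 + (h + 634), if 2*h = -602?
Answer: -1119723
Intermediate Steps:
h = -301 (h = (1/2)*(-602) = -301)
-904*1239 + (h + 634) = -904*1239 + (-301 + 634) = -1120056 + 333 = -1119723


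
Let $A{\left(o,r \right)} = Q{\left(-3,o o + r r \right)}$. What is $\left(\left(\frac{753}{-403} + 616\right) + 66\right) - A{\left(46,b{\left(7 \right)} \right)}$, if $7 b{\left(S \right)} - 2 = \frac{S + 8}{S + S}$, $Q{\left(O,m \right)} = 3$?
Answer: $\frac{272884}{403} \approx 677.13$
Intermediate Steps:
$b{\left(S \right)} = \frac{2}{7} + \frac{8 + S}{14 S}$ ($b{\left(S \right)} = \frac{2}{7} + \frac{\left(S + 8\right) \frac{1}{S + S}}{7} = \frac{2}{7} + \frac{\left(8 + S\right) \frac{1}{2 S}}{7} = \frac{2}{7} + \frac{\frac{1}{2} \frac{1}{S} \left(8 + S\right)}{7} = \frac{2}{7} + \frac{8 + S}{14 S}$)
$A{\left(o,r \right)} = 3$
$\left(\left(\frac{753}{-403} + 616\right) + 66\right) - A{\left(46,b{\left(7 \right)} \right)} = \left(\left(\frac{753}{-403} + 616\right) + 66\right) - 3 = \left(\left(753 \left(- \frac{1}{403}\right) + 616\right) + 66\right) - 3 = \left(\left(- \frac{753}{403} + 616\right) + 66\right) - 3 = \left(\frac{247495}{403} + 66\right) - 3 = \frac{274093}{403} - 3 = \frac{272884}{403}$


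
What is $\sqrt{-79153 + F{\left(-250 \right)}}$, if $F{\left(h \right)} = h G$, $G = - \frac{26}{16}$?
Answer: $\frac{i \sqrt{314987}}{2} \approx 280.62 i$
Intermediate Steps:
$G = - \frac{13}{8}$ ($G = \left(-26\right) \frac{1}{16} = - \frac{13}{8} \approx -1.625$)
$F{\left(h \right)} = - \frac{13 h}{8}$ ($F{\left(h \right)} = h \left(- \frac{13}{8}\right) = - \frac{13 h}{8}$)
$\sqrt{-79153 + F{\left(-250 \right)}} = \sqrt{-79153 - - \frac{1625}{4}} = \sqrt{-79153 + \frac{1625}{4}} = \sqrt{- \frac{314987}{4}} = \frac{i \sqrt{314987}}{2}$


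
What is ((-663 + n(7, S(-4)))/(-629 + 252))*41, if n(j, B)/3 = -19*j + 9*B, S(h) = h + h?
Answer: 52398/377 ≈ 138.99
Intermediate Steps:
S(h) = 2*h
n(j, B) = -57*j + 27*B (n(j, B) = 3*(-19*j + 9*B) = -57*j + 27*B)
((-663 + n(7, S(-4)))/(-629 + 252))*41 = ((-663 + (-57*7 + 27*(2*(-4))))/(-629 + 252))*41 = ((-663 + (-399 + 27*(-8)))/(-377))*41 = ((-663 + (-399 - 216))*(-1/377))*41 = ((-663 - 615)*(-1/377))*41 = -1278*(-1/377)*41 = (1278/377)*41 = 52398/377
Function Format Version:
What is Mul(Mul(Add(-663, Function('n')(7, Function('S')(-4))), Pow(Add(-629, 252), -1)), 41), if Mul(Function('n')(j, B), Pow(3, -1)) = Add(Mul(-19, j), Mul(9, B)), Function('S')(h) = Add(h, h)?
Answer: Rational(52398, 377) ≈ 138.99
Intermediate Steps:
Function('S')(h) = Mul(2, h)
Function('n')(j, B) = Add(Mul(-57, j), Mul(27, B)) (Function('n')(j, B) = Mul(3, Add(Mul(-19, j), Mul(9, B))) = Add(Mul(-57, j), Mul(27, B)))
Mul(Mul(Add(-663, Function('n')(7, Function('S')(-4))), Pow(Add(-629, 252), -1)), 41) = Mul(Mul(Add(-663, Add(Mul(-57, 7), Mul(27, Mul(2, -4)))), Pow(Add(-629, 252), -1)), 41) = Mul(Mul(Add(-663, Add(-399, Mul(27, -8))), Pow(-377, -1)), 41) = Mul(Mul(Add(-663, Add(-399, -216)), Rational(-1, 377)), 41) = Mul(Mul(Add(-663, -615), Rational(-1, 377)), 41) = Mul(Mul(-1278, Rational(-1, 377)), 41) = Mul(Rational(1278, 377), 41) = Rational(52398, 377)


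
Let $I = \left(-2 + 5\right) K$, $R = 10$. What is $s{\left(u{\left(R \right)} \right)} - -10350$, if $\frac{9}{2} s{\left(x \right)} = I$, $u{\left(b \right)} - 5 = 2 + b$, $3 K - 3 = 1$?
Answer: $\frac{93158}{9} \approx 10351.0$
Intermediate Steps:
$K = \frac{4}{3}$ ($K = 1 + \frac{1}{3} \cdot 1 = 1 + \frac{1}{3} = \frac{4}{3} \approx 1.3333$)
$u{\left(b \right)} = 7 + b$ ($u{\left(b \right)} = 5 + \left(2 + b\right) = 7 + b$)
$I = 4$ ($I = \left(-2 + 5\right) \frac{4}{3} = 3 \cdot \frac{4}{3} = 4$)
$s{\left(x \right)} = \frac{8}{9}$ ($s{\left(x \right)} = \frac{2}{9} \cdot 4 = \frac{8}{9}$)
$s{\left(u{\left(R \right)} \right)} - -10350 = \frac{8}{9} - -10350 = \frac{8}{9} + 10350 = \frac{93158}{9}$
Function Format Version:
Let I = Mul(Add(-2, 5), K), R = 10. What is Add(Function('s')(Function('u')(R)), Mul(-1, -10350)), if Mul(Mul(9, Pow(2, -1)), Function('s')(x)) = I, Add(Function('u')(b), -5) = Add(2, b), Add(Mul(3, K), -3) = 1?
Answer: Rational(93158, 9) ≈ 10351.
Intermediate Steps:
K = Rational(4, 3) (K = Add(1, Mul(Rational(1, 3), 1)) = Add(1, Rational(1, 3)) = Rational(4, 3) ≈ 1.3333)
Function('u')(b) = Add(7, b) (Function('u')(b) = Add(5, Add(2, b)) = Add(7, b))
I = 4 (I = Mul(Add(-2, 5), Rational(4, 3)) = Mul(3, Rational(4, 3)) = 4)
Function('s')(x) = Rational(8, 9) (Function('s')(x) = Mul(Rational(2, 9), 4) = Rational(8, 9))
Add(Function('s')(Function('u')(R)), Mul(-1, -10350)) = Add(Rational(8, 9), Mul(-1, -10350)) = Add(Rational(8, 9), 10350) = Rational(93158, 9)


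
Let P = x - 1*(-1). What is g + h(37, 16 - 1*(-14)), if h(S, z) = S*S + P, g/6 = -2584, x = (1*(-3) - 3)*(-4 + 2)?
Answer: -14122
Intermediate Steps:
x = 12 (x = (-3 - 3)*(-2) = -6*(-2) = 12)
P = 13 (P = 12 - 1*(-1) = 12 + 1 = 13)
g = -15504 (g = 6*(-2584) = -15504)
h(S, z) = 13 + S² (h(S, z) = S*S + 13 = S² + 13 = 13 + S²)
g + h(37, 16 - 1*(-14)) = -15504 + (13 + 37²) = -15504 + (13 + 1369) = -15504 + 1382 = -14122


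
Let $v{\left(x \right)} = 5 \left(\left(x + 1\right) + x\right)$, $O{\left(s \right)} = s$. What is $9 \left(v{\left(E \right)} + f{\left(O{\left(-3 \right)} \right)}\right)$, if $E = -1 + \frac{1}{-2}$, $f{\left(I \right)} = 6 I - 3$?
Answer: $-279$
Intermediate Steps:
$f{\left(I \right)} = -3 + 6 I$
$E = - \frac{3}{2}$ ($E = -1 - \frac{1}{2} = - \frac{3}{2} \approx -1.5$)
$v{\left(x \right)} = 5 + 10 x$ ($v{\left(x \right)} = 5 \left(\left(1 + x\right) + x\right) = 5 \left(1 + 2 x\right) = 5 + 10 x$)
$9 \left(v{\left(E \right)} + f{\left(O{\left(-3 \right)} \right)}\right) = 9 \left(\left(5 + 10 \left(- \frac{3}{2}\right)\right) + \left(-3 + 6 \left(-3\right)\right)\right) = 9 \left(\left(5 - 15\right) - 21\right) = 9 \left(-10 - 21\right) = 9 \left(-31\right) = -279$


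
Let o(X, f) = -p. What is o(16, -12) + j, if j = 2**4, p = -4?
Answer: 20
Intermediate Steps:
o(X, f) = 4 (o(X, f) = -1*(-4) = 4)
j = 16
o(16, -12) + j = 4 + 16 = 20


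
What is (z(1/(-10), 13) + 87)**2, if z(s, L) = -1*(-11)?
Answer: 9604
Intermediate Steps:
z(s, L) = 11
(z(1/(-10), 13) + 87)**2 = (11 + 87)**2 = 98**2 = 9604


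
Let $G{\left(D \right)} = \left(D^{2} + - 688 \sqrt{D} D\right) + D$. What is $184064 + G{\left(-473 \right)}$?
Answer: $407320 + 325424 i \sqrt{473} \approx 4.0732 \cdot 10^{5} + 7.0775 \cdot 10^{6} i$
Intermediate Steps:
$G{\left(D \right)} = D + D^{2} - 688 D^{\frac{3}{2}}$ ($G{\left(D \right)} = \left(D^{2} - 688 D^{\frac{3}{2}}\right) + D = D + D^{2} - 688 D^{\frac{3}{2}}$)
$184064 + G{\left(-473 \right)} = 184064 - \left(473 - 223729 - 325424 i \sqrt{473}\right) = 184064 - \left(-223256 + 688 \left(-473\right) i \sqrt{473}\right) = 184064 + \left(-473 + 223729 + 325424 i \sqrt{473}\right) = 184064 + \left(223256 + 325424 i \sqrt{473}\right) = 407320 + 325424 i \sqrt{473}$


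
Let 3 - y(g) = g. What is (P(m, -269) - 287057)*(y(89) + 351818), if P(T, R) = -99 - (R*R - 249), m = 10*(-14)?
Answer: -126366052176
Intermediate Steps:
y(g) = 3 - g
m = -140
P(T, R) = 150 - R² (P(T, R) = -99 - (R² - 249) = -99 - (-249 + R²) = -99 + (249 - R²) = 150 - R²)
(P(m, -269) - 287057)*(y(89) + 351818) = ((150 - 1*(-269)²) - 287057)*((3 - 1*89) + 351818) = ((150 - 1*72361) - 287057)*((3 - 89) + 351818) = ((150 - 72361) - 287057)*(-86 + 351818) = (-72211 - 287057)*351732 = -359268*351732 = -126366052176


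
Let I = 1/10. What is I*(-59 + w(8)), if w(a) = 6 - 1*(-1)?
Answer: -26/5 ≈ -5.2000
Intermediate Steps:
w(a) = 7 (w(a) = 6 + 1 = 7)
I = ⅒ ≈ 0.10000
I*(-59 + w(8)) = (-59 + 7)/10 = (⅒)*(-52) = -26/5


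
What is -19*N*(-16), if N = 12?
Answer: 3648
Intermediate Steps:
-19*N*(-16) = -19*12*(-16) = -228*(-16) = 3648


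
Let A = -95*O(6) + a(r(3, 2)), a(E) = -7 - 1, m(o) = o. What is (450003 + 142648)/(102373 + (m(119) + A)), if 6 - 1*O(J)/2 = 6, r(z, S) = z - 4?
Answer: 592651/102484 ≈ 5.7829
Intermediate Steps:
r(z, S) = -4 + z
O(J) = 0 (O(J) = 12 - 2*6 = 12 - 12 = 0)
a(E) = -8
A = -8 (A = -95*0 - 8 = 0 - 8 = -8)
(450003 + 142648)/(102373 + (m(119) + A)) = (450003 + 142648)/(102373 + (119 - 8)) = 592651/(102373 + 111) = 592651/102484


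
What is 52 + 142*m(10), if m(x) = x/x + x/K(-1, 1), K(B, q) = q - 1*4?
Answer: -838/3 ≈ -279.33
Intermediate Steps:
K(B, q) = -4 + q (K(B, q) = q - 4 = -4 + q)
m(x) = 1 - x/3 (m(x) = x/x + x/(-4 + 1) = 1 + x/(-3) = 1 + x*(-⅓) = 1 - x/3)
52 + 142*m(10) = 52 + 142*(1 - ⅓*10) = 52 + 142*(1 - 10/3) = 52 + 142*(-7/3) = 52 - 994/3 = -838/3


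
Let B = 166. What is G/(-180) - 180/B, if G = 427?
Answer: -51641/14940 ≈ -3.4566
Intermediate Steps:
G/(-180) - 180/B = 427/(-180) - 180/166 = 427*(-1/180) - 180*1/166 = -427/180 - 90/83 = -51641/14940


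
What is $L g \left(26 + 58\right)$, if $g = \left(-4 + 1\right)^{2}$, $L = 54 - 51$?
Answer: $2268$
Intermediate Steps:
$L = 3$
$g = 9$ ($g = \left(-3\right)^{2} = 9$)
$L g \left(26 + 58\right) = 3 \cdot 9 \left(26 + 58\right) = 27 \cdot 84 = 2268$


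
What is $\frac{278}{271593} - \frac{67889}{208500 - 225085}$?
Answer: $\frac{18442787807}{4504369905} \approx 4.0944$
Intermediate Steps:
$\frac{278}{271593} - \frac{67889}{208500 - 225085} = 278 \cdot \frac{1}{271593} - \frac{67889}{208500 - 225085} = \frac{278}{271593} - \frac{67889}{-16585} = \frac{278}{271593} - - \frac{67889}{16585} = \frac{278}{271593} + \frac{67889}{16585} = \frac{18442787807}{4504369905}$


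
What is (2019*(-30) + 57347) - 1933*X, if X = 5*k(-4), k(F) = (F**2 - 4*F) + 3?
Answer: -341498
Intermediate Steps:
k(F) = 3 + F**2 - 4*F
X = 175 (X = 5*(3 + (-4)**2 - 4*(-4)) = 5*(3 + 16 + 16) = 5*35 = 175)
(2019*(-30) + 57347) - 1933*X = (2019*(-30) + 57347) - 1933*175 = (-60570 + 57347) - 338275 = -3223 - 338275 = -341498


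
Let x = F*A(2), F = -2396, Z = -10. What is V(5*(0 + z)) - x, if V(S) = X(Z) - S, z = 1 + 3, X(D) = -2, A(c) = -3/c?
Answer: -3616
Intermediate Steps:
z = 4
x = 3594 (x = -(-7188)/2 = -2396*(-3/2) = 3594)
V(S) = -2 - S
V(5*(0 + z)) - x = (-2 - 5*(0 + 4)) - 1*3594 = (-2 - 5*4) - 3594 = (-2 - 1*20) - 3594 = (-2 - 20) - 3594 = -22 - 3594 = -3616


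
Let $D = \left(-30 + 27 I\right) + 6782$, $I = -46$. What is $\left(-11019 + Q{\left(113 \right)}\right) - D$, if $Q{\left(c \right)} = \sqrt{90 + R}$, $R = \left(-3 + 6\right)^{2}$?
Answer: $-16529 + 3 \sqrt{11} \approx -16519.0$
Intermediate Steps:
$R = 9$ ($R = 3^{2} = 9$)
$D = 5510$ ($D = \left(-30 + 27 \left(-46\right)\right) + 6782 = \left(-30 - 1242\right) + 6782 = -1272 + 6782 = 5510$)
$Q{\left(c \right)} = 3 \sqrt{11}$ ($Q{\left(c \right)} = \sqrt{90 + 9} = \sqrt{99} = 3 \sqrt{11}$)
$\left(-11019 + Q{\left(113 \right)}\right) - D = \left(-11019 + 3 \sqrt{11}\right) - 5510 = -16529 + 3 \sqrt{11}$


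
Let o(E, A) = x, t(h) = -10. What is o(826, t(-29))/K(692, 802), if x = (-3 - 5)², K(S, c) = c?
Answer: 32/401 ≈ 0.079800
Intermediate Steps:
x = 64 (x = (-8)² = 64)
o(E, A) = 64
o(826, t(-29))/K(692, 802) = 64/802 = 64*(1/802) = 32/401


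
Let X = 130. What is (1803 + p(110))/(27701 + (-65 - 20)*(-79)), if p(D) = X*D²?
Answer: 1574803/34416 ≈ 45.758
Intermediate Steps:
p(D) = 130*D²
(1803 + p(110))/(27701 + (-65 - 20)*(-79)) = (1803 + 130*110²)/(27701 + (-65 - 20)*(-79)) = (1803 + 130*12100)/(27701 - 85*(-79)) = (1803 + 1573000)/(27701 + 6715) = 1574803/34416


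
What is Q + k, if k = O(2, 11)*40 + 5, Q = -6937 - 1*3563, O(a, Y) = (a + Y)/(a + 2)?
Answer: -10365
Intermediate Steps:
O(a, Y) = (Y + a)/(2 + a)
Q = -10500 (Q = -6937 - 3563 = -10500)
k = 135 (k = ((11 + 2)/(2 + 2))*40 + 5 = (13/4)*40 + 5 = 130 + 5 = 135)
Q + k = -10500 + 135 = -10365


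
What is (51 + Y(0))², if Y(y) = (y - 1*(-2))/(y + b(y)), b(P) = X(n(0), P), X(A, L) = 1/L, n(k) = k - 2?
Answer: 2601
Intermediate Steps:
n(k) = -2 + k
b(P) = 1/P
Y(y) = (2 + y)/(y + 1/y) (Y(y) = (y - 1*(-2))/(y + 1/y) = (y + 2)/(y + 1/y) = (2 + y)/(y + 1/y))
(51 + Y(0))² = (51 + 0*(2 + 0)/(1 + 0²))² = (51 + 0*2/(1 + 0))² = (51 + 0*2/1)² = (51 + 0*1*2)² = (51 + 0)² = 51² = 2601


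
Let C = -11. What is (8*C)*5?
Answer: -440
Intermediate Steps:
(8*C)*5 = (8*(-11))*5 = -88*5 = -440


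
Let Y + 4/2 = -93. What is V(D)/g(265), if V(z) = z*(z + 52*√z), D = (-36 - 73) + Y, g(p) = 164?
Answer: 10404/41 - 5304*I*√51/41 ≈ 253.76 - 923.86*I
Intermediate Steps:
Y = -95 (Y = -2 - 93 = -95)
D = -204 (D = (-36 - 73) - 95 = -109 - 95 = -204)
V(D)/g(265) = ((-204)² + 52*(-204)^(3/2))/164 = (41616 + 52*(-408*I*√51))*(1/164) = (41616 - 21216*I*√51)*(1/164) = 10404/41 - 5304*I*√51/41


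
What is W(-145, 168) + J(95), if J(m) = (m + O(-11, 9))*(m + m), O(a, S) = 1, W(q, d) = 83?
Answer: 18323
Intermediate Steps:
J(m) = 2*m*(1 + m) (J(m) = (m + 1)*(m + m) = (1 + m)*(2*m) = 2*m*(1 + m))
W(-145, 168) + J(95) = 83 + 2*95*(1 + 95) = 83 + 2*95*96 = 83 + 18240 = 18323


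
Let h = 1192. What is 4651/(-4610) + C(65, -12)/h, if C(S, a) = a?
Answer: -349957/343445 ≈ -1.0190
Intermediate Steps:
4651/(-4610) + C(65, -12)/h = 4651/(-4610) - 12/1192 = 4651*(-1/4610) - 12*1/1192 = -4651/4610 - 3/298 = -349957/343445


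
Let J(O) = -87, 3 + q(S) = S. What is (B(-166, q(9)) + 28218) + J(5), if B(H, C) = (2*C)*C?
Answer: 28203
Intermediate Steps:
q(S) = -3 + S
B(H, C) = 2*C**2
(B(-166, q(9)) + 28218) + J(5) = (2*(-3 + 9)**2 + 28218) - 87 = (2*6**2 + 28218) - 87 = (2*36 + 28218) - 87 = (72 + 28218) - 87 = 28290 - 87 = 28203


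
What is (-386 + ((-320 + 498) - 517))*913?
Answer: -661925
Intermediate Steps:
(-386 + ((-320 + 498) - 517))*913 = (-386 + (178 - 517))*913 = (-386 - 339)*913 = -725*913 = -661925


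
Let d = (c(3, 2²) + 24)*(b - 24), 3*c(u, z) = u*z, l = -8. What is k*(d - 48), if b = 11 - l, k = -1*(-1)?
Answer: -188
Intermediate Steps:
k = 1
c(u, z) = u*z/3 (c(u, z) = (u*z)/3 = u*z/3)
b = 19 (b = 11 - 1*(-8) = 11 + 8 = 19)
d = -140 (d = ((⅓)*3*2² + 24)*(19 - 24) = ((⅓)*3*4 + 24)*(-5) = (4 + 24)*(-5) = 28*(-5) = -140)
k*(d - 48) = 1*(-140 - 48) = 1*(-188) = -188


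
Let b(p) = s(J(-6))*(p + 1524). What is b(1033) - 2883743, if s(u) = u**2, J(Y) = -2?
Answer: -2873515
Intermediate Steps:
b(p) = 6096 + 4*p (b(p) = (-2)**2*(p + 1524) = 4*(1524 + p) = 6096 + 4*p)
b(1033) - 2883743 = (6096 + 4*1033) - 2883743 = (6096 + 4132) - 2883743 = 10228 - 2883743 = -2873515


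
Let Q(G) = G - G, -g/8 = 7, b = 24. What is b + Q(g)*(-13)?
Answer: 24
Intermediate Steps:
g = -56 (g = -8*7 = -56)
Q(G) = 0
b + Q(g)*(-13) = 24 + 0*(-13) = 24 + 0 = 24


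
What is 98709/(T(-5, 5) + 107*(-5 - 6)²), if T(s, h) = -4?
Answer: 98709/12943 ≈ 7.6264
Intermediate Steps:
98709/(T(-5, 5) + 107*(-5 - 6)²) = 98709/(-4 + 107*(-5 - 6)²) = 98709/(-4 + 107*(-11)²) = 98709/(-4 + 107*121) = 98709/(-4 + 12947) = 98709/12943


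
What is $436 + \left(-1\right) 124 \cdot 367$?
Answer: $-45072$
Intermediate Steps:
$436 + \left(-1\right) 124 \cdot 367 = 436 - 45508 = -45072$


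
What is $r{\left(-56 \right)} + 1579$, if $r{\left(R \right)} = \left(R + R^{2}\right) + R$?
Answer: $4603$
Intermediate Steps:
$r{\left(R \right)} = R^{2} + 2 R$
$r{\left(-56 \right)} + 1579 = - 56 \left(2 - 56\right) + 1579 = \left(-56\right) \left(-54\right) + 1579 = 3024 + 1579 = 4603$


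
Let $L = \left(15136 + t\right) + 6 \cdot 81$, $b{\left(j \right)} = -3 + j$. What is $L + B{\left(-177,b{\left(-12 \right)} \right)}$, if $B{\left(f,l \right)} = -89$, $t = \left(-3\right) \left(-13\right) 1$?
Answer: $15572$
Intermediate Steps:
$t = 39$ ($t = 39 \cdot 1 = 39$)
$L = 15661$ ($L = \left(15136 + 39\right) + 6 \cdot 81 = 15175 + 486 = 15661$)
$L + B{\left(-177,b{\left(-12 \right)} \right)} = 15661 - 89 = 15572$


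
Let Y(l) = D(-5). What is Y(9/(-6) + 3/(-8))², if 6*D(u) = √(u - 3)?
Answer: -2/9 ≈ -0.22222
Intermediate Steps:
D(u) = √(-3 + u)/6 (D(u) = √(u - 3)/6 = √(-3 + u)/6)
Y(l) = I*√2/3 (Y(l) = √(-3 - 5)/6 = √(-8)/6 = (2*I*√2)/6 = I*√2/3)
Y(9/(-6) + 3/(-8))² = (I*√2/3)² = -2/9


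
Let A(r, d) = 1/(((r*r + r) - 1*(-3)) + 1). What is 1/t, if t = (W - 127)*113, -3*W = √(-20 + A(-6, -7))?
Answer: -38862/557785289 + 3*I*√23086/557785289 ≈ -6.9672e-5 + 8.172e-7*I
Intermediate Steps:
A(r, d) = 1/(4 + r + r²) (A(r, d) = 1/(((r² + r) + 3) + 1) = 1/(((r + r²) + 3) + 1) = 1/((3 + r + r²) + 1) = 1/(4 + r + r²))
W = -I*√23086/102 (W = -√(-20 + 1/(4 - 6 + (-6)²))/3 = -√(-20 + 1/(4 - 6 + 36))/3 = -√(-20 + 1/34)/3 = -I*√23086/102 ≈ -1.4896*I)
t = -14351 - 113*I*√23086/102 (t = (-I*√23086/102 - 127)*113 = (-127 - I*√23086/102)*113 = -14351 - 113*I*√23086/102 ≈ -14351.0 - 168.33*I)
1/t = 1/(-14351 - 113*I*√23086/102)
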